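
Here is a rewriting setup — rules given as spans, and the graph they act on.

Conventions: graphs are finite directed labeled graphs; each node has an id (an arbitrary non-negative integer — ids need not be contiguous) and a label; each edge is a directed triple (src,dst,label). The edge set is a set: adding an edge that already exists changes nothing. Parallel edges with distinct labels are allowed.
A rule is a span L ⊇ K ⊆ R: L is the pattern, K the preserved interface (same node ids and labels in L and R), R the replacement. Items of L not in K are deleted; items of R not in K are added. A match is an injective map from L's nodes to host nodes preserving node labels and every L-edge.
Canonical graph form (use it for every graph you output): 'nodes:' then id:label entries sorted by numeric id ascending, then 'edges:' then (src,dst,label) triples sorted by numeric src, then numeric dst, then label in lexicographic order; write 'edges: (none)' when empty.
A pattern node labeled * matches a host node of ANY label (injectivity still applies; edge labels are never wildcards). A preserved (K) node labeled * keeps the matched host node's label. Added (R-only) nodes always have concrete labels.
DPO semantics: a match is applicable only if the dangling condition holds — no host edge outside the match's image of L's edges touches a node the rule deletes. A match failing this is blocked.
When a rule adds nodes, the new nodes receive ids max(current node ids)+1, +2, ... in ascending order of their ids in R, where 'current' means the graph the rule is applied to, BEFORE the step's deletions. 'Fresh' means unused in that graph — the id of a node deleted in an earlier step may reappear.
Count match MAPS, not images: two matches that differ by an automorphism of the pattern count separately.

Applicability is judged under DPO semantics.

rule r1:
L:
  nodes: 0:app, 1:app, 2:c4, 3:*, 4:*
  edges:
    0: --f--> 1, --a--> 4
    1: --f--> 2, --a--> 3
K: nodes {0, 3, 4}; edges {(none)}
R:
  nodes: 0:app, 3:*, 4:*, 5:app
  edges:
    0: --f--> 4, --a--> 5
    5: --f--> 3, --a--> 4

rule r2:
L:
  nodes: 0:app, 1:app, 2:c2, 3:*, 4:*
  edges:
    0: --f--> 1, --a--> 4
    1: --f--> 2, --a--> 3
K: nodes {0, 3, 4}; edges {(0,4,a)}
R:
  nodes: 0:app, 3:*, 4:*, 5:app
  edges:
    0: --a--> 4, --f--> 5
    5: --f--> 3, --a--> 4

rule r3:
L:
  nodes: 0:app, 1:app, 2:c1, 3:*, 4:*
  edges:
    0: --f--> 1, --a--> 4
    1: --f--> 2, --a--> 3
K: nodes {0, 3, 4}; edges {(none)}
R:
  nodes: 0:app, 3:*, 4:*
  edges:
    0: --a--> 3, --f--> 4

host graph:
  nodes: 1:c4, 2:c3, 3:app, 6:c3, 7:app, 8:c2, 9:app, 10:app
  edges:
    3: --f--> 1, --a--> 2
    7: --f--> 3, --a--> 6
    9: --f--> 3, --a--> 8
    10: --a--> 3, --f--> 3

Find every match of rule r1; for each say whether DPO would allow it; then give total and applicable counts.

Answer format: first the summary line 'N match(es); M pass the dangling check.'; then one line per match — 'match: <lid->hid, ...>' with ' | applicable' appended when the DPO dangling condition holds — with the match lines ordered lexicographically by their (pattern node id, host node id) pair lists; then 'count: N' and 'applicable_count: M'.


2 match(es); 0 pass the dangling check.
match: 0->7, 1->3, 2->1, 3->2, 4->6
match: 0->9, 1->3, 2->1, 3->2, 4->8
count: 2
applicable_count: 0


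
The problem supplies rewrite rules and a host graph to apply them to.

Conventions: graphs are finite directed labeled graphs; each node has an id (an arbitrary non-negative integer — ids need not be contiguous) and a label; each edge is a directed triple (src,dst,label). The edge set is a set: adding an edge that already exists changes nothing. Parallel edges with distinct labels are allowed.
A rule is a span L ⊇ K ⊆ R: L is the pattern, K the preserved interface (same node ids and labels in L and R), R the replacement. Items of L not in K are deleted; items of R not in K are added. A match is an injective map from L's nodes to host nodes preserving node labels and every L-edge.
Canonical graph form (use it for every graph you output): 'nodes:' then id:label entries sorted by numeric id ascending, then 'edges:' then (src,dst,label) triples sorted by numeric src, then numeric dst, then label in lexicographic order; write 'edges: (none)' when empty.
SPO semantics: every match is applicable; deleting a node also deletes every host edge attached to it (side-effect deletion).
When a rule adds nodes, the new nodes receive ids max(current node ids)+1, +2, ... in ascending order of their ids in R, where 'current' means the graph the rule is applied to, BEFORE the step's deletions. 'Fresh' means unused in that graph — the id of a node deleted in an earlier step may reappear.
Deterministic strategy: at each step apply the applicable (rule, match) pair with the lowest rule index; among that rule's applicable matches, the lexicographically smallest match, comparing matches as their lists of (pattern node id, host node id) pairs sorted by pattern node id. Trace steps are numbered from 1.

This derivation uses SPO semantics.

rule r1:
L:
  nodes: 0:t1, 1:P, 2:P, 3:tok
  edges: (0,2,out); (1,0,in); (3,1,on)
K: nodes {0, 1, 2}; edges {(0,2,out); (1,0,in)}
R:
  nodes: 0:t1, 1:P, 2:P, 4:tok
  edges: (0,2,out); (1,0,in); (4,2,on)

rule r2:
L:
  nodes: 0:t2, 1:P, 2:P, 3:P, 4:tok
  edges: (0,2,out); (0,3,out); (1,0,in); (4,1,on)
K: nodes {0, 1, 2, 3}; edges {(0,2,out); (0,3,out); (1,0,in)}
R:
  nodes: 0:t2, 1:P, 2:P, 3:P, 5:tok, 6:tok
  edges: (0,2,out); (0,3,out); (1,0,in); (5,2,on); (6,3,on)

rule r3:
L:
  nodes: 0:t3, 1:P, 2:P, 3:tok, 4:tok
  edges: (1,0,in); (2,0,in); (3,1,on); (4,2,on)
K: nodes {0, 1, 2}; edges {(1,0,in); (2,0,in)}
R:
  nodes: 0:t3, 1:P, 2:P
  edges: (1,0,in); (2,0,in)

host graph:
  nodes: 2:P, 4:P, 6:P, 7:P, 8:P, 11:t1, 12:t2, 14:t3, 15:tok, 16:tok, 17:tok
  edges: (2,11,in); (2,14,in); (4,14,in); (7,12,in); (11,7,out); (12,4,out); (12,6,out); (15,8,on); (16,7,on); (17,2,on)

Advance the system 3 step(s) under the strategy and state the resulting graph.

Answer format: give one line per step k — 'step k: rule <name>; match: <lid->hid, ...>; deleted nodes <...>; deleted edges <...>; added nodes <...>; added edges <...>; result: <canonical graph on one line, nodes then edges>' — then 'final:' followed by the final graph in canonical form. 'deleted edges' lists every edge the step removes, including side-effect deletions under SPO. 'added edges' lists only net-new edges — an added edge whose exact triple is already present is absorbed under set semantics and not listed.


step 1: rule r1; match: 0->11, 1->2, 2->7, 3->17; deleted nodes 17; deleted edges (17,2,on); added nodes 18; added edges (18,7,on); result: nodes: 2:P, 4:P, 6:P, 7:P, 8:P, 11:t1, 12:t2, 14:t3, 15:tok, 16:tok, 18:tok edges: (2,11,in); (2,14,in); (4,14,in); (7,12,in); (11,7,out); (12,4,out); (12,6,out); (15,8,on); (16,7,on); (18,7,on)
step 2: rule r2; match: 0->12, 1->7, 2->4, 3->6, 4->16; deleted nodes 16; deleted edges (16,7,on); added nodes 19, 20; added edges (19,4,on); (20,6,on); result: nodes: 2:P, 4:P, 6:P, 7:P, 8:P, 11:t1, 12:t2, 14:t3, 15:tok, 18:tok, 19:tok, 20:tok edges: (2,11,in); (2,14,in); (4,14,in); (7,12,in); (11,7,out); (12,4,out); (12,6,out); (15,8,on); (18,7,on); (19,4,on); (20,6,on)
step 3: rule r2; match: 0->12, 1->7, 2->4, 3->6, 4->18; deleted nodes 18; deleted edges (18,7,on); added nodes 21, 22; added edges (21,4,on); (22,6,on); result: nodes: 2:P, 4:P, 6:P, 7:P, 8:P, 11:t1, 12:t2, 14:t3, 15:tok, 19:tok, 20:tok, 21:tok, 22:tok edges: (2,11,in); (2,14,in); (4,14,in); (7,12,in); (11,7,out); (12,4,out); (12,6,out); (15,8,on); (19,4,on); (20,6,on); (21,4,on); (22,6,on)
final:
nodes: 2:P, 4:P, 6:P, 7:P, 8:P, 11:t1, 12:t2, 14:t3, 15:tok, 19:tok, 20:tok, 21:tok, 22:tok
edges: (2,11,in); (2,14,in); (4,14,in); (7,12,in); (11,7,out); (12,4,out); (12,6,out); (15,8,on); (19,4,on); (20,6,on); (21,4,on); (22,6,on)


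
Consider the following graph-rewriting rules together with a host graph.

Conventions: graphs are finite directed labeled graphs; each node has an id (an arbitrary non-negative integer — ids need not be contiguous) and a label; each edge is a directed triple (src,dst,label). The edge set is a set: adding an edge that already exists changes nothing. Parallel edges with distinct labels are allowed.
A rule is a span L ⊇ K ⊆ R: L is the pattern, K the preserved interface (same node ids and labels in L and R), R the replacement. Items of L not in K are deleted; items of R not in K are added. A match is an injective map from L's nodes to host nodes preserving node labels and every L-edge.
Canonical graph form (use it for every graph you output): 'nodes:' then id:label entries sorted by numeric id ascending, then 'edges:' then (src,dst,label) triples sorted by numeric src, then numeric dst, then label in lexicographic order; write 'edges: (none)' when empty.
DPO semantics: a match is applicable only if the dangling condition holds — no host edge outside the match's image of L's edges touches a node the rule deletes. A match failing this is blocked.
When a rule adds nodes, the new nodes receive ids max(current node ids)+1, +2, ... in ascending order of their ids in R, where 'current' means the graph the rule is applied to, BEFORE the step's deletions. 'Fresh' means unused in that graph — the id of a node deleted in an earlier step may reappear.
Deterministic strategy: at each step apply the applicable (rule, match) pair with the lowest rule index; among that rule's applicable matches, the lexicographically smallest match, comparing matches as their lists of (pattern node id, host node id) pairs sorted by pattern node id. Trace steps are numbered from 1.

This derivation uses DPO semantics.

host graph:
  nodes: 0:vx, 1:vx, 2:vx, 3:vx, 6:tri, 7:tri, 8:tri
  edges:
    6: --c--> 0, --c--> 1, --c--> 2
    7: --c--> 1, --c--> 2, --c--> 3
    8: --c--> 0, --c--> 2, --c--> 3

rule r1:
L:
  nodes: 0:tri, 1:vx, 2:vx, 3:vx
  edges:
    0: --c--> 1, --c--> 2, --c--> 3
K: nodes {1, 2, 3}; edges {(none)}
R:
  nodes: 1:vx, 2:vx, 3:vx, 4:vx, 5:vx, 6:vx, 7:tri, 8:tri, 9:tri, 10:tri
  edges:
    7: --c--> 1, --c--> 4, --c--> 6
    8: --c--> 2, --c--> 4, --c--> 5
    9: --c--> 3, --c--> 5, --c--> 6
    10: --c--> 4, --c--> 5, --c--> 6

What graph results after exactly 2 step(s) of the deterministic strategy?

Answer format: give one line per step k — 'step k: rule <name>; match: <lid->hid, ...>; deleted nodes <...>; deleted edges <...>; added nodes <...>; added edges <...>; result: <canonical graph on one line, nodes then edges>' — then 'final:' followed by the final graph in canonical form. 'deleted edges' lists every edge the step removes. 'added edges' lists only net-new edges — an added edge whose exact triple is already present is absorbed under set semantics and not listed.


step 1: rule r1; match: 0->6, 1->0, 2->1, 3->2; deleted nodes 6; deleted edges (6,0,c); (6,1,c); (6,2,c); added nodes 9, 10, 11, 12, 13, 14, 15; added edges (12,0,c); (12,9,c); (12,11,c); (13,1,c); (13,9,c); (13,10,c); (14,2,c); (14,10,c); (14,11,c); (15,9,c); (15,10,c); (15,11,c); result: nodes: 0:vx, 1:vx, 2:vx, 3:vx, 7:tri, 8:tri, 9:vx, 10:vx, 11:vx, 12:tri, 13:tri, 14:tri, 15:tri edges: (7,1,c); (7,2,c); (7,3,c); (8,0,c); (8,2,c); (8,3,c); (12,0,c); (12,9,c); (12,11,c); (13,1,c); (13,9,c); (13,10,c); (14,2,c); (14,10,c); (14,11,c); (15,9,c); (15,10,c); (15,11,c)
step 2: rule r1; match: 0->7, 1->1, 2->2, 3->3; deleted nodes 7; deleted edges (7,1,c); (7,2,c); (7,3,c); added nodes 16, 17, 18, 19, 20, 21, 22; added edges (19,1,c); (19,16,c); (19,18,c); (20,2,c); (20,16,c); (20,17,c); (21,3,c); (21,17,c); (21,18,c); (22,16,c); (22,17,c); (22,18,c); result: nodes: 0:vx, 1:vx, 2:vx, 3:vx, 8:tri, 9:vx, 10:vx, 11:vx, 12:tri, 13:tri, 14:tri, 15:tri, 16:vx, 17:vx, 18:vx, 19:tri, 20:tri, 21:tri, 22:tri edges: (8,0,c); (8,2,c); (8,3,c); (12,0,c); (12,9,c); (12,11,c); (13,1,c); (13,9,c); (13,10,c); (14,2,c); (14,10,c); (14,11,c); (15,9,c); (15,10,c); (15,11,c); (19,1,c); (19,16,c); (19,18,c); (20,2,c); (20,16,c); (20,17,c); (21,3,c); (21,17,c); (21,18,c); (22,16,c); (22,17,c); (22,18,c)
final:
nodes: 0:vx, 1:vx, 2:vx, 3:vx, 8:tri, 9:vx, 10:vx, 11:vx, 12:tri, 13:tri, 14:tri, 15:tri, 16:vx, 17:vx, 18:vx, 19:tri, 20:tri, 21:tri, 22:tri
edges: (8,0,c); (8,2,c); (8,3,c); (12,0,c); (12,9,c); (12,11,c); (13,1,c); (13,9,c); (13,10,c); (14,2,c); (14,10,c); (14,11,c); (15,9,c); (15,10,c); (15,11,c); (19,1,c); (19,16,c); (19,18,c); (20,2,c); (20,16,c); (20,17,c); (21,3,c); (21,17,c); (21,18,c); (22,16,c); (22,17,c); (22,18,c)


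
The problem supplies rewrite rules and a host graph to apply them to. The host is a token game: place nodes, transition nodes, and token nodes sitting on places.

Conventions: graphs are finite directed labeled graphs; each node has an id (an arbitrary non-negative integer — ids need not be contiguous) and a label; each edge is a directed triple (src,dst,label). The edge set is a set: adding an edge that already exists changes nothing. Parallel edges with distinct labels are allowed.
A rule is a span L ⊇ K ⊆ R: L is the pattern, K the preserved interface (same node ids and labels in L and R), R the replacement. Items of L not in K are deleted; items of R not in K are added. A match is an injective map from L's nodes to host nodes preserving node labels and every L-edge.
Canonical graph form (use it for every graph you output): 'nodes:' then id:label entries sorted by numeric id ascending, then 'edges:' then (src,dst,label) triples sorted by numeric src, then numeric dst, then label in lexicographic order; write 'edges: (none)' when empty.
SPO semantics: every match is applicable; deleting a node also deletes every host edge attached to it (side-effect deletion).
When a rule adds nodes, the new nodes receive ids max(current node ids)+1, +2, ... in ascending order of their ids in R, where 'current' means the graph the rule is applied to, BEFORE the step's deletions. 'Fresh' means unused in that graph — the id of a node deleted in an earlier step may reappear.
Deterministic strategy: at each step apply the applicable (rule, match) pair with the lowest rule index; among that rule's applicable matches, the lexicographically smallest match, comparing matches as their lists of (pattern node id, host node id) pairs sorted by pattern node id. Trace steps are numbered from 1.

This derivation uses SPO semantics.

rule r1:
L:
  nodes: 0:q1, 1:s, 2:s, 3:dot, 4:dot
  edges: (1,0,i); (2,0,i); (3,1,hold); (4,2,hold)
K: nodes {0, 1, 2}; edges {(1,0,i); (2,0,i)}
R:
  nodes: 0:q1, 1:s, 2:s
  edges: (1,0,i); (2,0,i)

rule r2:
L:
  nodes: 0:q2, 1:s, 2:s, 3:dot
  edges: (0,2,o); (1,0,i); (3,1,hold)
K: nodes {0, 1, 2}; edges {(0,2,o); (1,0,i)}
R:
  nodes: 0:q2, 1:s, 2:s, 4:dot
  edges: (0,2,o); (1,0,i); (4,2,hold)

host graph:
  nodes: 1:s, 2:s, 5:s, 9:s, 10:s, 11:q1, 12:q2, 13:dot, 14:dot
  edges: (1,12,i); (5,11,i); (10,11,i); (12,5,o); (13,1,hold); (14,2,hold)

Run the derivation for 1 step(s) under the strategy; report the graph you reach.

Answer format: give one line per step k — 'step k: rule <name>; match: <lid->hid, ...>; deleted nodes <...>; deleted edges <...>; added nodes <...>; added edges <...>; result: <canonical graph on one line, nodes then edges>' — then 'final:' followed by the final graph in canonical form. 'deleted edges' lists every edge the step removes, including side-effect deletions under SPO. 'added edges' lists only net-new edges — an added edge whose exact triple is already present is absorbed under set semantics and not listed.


step 1: rule r2; match: 0->12, 1->1, 2->5, 3->13; deleted nodes 13; deleted edges (13,1,hold); added nodes 15; added edges (15,5,hold); result: nodes: 1:s, 2:s, 5:s, 9:s, 10:s, 11:q1, 12:q2, 14:dot, 15:dot edges: (1,12,i); (5,11,i); (10,11,i); (12,5,o); (14,2,hold); (15,5,hold)
final:
nodes: 1:s, 2:s, 5:s, 9:s, 10:s, 11:q1, 12:q2, 14:dot, 15:dot
edges: (1,12,i); (5,11,i); (10,11,i); (12,5,o); (14,2,hold); (15,5,hold)


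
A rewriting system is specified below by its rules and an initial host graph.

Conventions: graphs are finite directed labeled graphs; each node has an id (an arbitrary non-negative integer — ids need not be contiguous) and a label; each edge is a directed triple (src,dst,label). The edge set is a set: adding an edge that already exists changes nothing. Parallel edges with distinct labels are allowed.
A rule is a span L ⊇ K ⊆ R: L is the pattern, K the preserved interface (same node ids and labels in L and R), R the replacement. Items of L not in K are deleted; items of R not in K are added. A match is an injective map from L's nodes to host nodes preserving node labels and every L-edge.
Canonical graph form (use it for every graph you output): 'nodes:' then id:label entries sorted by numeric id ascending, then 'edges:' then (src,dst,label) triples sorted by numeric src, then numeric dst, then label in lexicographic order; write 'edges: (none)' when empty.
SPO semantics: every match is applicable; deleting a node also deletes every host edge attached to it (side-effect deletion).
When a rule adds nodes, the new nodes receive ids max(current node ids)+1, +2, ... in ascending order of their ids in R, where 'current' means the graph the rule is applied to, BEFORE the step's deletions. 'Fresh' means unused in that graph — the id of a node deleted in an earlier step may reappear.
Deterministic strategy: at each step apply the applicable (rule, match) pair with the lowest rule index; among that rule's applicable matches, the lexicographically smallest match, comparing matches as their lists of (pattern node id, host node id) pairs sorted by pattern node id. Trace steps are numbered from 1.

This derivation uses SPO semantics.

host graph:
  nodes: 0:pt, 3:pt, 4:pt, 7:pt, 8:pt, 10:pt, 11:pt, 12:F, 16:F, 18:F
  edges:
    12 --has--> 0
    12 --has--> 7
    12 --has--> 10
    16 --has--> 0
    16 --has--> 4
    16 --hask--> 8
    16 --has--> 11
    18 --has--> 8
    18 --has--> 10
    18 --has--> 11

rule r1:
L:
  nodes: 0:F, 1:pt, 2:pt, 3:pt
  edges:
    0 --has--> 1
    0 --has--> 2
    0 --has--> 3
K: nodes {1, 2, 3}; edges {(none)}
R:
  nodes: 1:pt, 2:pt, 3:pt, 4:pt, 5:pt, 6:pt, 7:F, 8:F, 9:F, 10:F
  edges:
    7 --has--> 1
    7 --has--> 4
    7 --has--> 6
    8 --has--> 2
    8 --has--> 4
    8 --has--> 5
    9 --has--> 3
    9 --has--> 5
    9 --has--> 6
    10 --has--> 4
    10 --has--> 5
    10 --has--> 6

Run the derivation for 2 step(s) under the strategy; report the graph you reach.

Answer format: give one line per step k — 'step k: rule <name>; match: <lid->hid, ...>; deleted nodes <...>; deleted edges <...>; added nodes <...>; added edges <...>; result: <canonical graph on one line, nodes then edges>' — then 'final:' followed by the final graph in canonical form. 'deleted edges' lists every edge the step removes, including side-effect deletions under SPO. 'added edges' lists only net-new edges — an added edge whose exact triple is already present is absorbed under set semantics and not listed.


step 1: rule r1; match: 0->12, 1->0, 2->7, 3->10; deleted nodes 12; deleted edges (12,0,has); (12,7,has); (12,10,has); added nodes 19, 20, 21, 22, 23, 24, 25; added edges (22,0,has); (22,19,has); (22,21,has); (23,7,has); (23,19,has); (23,20,has); (24,10,has); (24,20,has); (24,21,has); (25,19,has); (25,20,has); (25,21,has); result: nodes: 0:pt, 3:pt, 4:pt, 7:pt, 8:pt, 10:pt, 11:pt, 16:F, 18:F, 19:pt, 20:pt, 21:pt, 22:F, 23:F, 24:F, 25:F edges: (16,0,has); (16,4,has); (16,8,hask); (16,11,has); (18,8,has); (18,10,has); (18,11,has); (22,0,has); (22,19,has); (22,21,has); (23,7,has); (23,19,has); (23,20,has); (24,10,has); (24,20,has); (24,21,has); (25,19,has); (25,20,has); (25,21,has)
step 2: rule r1; match: 0->16, 1->0, 2->4, 3->11; deleted nodes 16; deleted edges (16,0,has); (16,4,has); (16,8,hask); (16,11,has); added nodes 26, 27, 28, 29, 30, 31, 32; added edges (29,0,has); (29,26,has); (29,28,has); (30,4,has); (30,26,has); (30,27,has); (31,11,has); (31,27,has); (31,28,has); (32,26,has); (32,27,has); (32,28,has); result: nodes: 0:pt, 3:pt, 4:pt, 7:pt, 8:pt, 10:pt, 11:pt, 18:F, 19:pt, 20:pt, 21:pt, 22:F, 23:F, 24:F, 25:F, 26:pt, 27:pt, 28:pt, 29:F, 30:F, 31:F, 32:F edges: (18,8,has); (18,10,has); (18,11,has); (22,0,has); (22,19,has); (22,21,has); (23,7,has); (23,19,has); (23,20,has); (24,10,has); (24,20,has); (24,21,has); (25,19,has); (25,20,has); (25,21,has); (29,0,has); (29,26,has); (29,28,has); (30,4,has); (30,26,has); (30,27,has); (31,11,has); (31,27,has); (31,28,has); (32,26,has); (32,27,has); (32,28,has)
final:
nodes: 0:pt, 3:pt, 4:pt, 7:pt, 8:pt, 10:pt, 11:pt, 18:F, 19:pt, 20:pt, 21:pt, 22:F, 23:F, 24:F, 25:F, 26:pt, 27:pt, 28:pt, 29:F, 30:F, 31:F, 32:F
edges: (18,8,has); (18,10,has); (18,11,has); (22,0,has); (22,19,has); (22,21,has); (23,7,has); (23,19,has); (23,20,has); (24,10,has); (24,20,has); (24,21,has); (25,19,has); (25,20,has); (25,21,has); (29,0,has); (29,26,has); (29,28,has); (30,4,has); (30,26,has); (30,27,has); (31,11,has); (31,27,has); (31,28,has); (32,26,has); (32,27,has); (32,28,has)


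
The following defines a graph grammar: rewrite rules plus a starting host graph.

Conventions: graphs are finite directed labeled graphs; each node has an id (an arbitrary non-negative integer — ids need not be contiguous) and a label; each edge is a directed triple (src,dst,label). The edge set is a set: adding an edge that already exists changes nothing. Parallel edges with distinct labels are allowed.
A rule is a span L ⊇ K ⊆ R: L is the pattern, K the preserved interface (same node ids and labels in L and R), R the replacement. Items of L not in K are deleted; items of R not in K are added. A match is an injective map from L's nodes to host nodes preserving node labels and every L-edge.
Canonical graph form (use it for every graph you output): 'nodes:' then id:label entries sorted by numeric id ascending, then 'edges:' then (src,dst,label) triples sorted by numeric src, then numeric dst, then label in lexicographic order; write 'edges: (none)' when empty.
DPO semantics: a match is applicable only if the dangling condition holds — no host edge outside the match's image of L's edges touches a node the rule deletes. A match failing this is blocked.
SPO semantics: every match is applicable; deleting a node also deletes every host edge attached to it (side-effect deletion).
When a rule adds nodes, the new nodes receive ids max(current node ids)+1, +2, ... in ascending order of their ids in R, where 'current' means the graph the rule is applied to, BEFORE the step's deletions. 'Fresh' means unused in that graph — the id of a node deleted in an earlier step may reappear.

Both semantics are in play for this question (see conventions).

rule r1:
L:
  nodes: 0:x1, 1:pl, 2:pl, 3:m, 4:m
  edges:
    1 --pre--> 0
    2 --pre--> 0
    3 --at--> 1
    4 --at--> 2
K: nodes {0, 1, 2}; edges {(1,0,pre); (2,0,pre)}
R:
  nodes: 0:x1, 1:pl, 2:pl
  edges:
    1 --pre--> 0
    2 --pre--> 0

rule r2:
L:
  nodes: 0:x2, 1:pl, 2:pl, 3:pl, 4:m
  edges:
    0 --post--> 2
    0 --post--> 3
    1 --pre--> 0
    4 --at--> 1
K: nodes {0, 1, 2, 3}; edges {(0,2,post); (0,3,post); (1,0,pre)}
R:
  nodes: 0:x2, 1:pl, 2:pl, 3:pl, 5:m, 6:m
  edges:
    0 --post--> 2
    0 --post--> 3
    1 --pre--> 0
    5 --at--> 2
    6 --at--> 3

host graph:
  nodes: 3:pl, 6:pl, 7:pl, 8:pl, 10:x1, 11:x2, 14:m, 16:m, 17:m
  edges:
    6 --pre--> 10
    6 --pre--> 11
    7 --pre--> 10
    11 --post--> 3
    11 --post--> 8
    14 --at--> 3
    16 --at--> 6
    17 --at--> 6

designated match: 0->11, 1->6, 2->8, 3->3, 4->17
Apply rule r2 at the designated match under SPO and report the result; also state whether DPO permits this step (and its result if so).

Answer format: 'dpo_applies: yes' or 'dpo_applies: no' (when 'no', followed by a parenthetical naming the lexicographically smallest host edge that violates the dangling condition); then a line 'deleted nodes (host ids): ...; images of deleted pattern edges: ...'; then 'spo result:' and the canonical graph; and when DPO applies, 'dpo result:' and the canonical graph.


dpo_applies: yes
deleted nodes (host ids): 17; images of deleted pattern edges: (17,6,at)
spo result:
nodes: 3:pl, 6:pl, 7:pl, 8:pl, 10:x1, 11:x2, 14:m, 16:m, 18:m, 19:m
edges: (6,10,pre); (6,11,pre); (7,10,pre); (11,3,post); (11,8,post); (14,3,at); (16,6,at); (18,8,at); (19,3,at)
dpo result:
nodes: 3:pl, 6:pl, 7:pl, 8:pl, 10:x1, 11:x2, 14:m, 16:m, 18:m, 19:m
edges: (6,10,pre); (6,11,pre); (7,10,pre); (11,3,post); (11,8,post); (14,3,at); (16,6,at); (18,8,at); (19,3,at)


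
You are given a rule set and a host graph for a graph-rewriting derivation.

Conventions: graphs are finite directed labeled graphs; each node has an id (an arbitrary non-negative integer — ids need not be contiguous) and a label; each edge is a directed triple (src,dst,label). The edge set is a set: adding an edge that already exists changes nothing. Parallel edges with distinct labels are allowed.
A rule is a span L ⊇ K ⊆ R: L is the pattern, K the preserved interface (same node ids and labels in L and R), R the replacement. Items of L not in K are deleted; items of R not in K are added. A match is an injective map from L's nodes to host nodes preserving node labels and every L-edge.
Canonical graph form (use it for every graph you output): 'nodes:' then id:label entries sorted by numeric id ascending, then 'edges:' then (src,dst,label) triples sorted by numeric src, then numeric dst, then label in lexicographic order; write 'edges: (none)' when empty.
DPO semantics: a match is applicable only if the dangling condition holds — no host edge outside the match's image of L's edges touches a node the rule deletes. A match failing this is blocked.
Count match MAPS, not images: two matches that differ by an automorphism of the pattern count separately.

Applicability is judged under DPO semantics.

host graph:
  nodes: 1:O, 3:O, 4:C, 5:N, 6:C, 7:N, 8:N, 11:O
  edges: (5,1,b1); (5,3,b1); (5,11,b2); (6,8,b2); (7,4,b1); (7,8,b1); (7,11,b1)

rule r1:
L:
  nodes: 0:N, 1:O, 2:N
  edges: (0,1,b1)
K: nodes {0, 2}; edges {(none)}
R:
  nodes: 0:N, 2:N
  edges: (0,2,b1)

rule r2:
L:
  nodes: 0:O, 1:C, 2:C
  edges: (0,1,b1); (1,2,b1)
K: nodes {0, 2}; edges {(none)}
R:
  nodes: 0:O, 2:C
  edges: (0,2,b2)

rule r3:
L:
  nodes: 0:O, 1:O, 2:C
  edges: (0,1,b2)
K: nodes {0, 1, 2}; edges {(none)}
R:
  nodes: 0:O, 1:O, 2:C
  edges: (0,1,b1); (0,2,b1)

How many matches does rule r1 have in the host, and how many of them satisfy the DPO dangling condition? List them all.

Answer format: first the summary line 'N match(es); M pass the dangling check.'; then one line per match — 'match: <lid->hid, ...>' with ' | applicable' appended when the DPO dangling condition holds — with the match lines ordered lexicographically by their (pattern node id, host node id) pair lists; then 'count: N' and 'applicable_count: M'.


6 match(es); 4 pass the dangling check.
match: 0->5, 1->1, 2->7 | applicable
match: 0->5, 1->1, 2->8 | applicable
match: 0->5, 1->3, 2->7 | applicable
match: 0->5, 1->3, 2->8 | applicable
match: 0->7, 1->11, 2->5
match: 0->7, 1->11, 2->8
count: 6
applicable_count: 4


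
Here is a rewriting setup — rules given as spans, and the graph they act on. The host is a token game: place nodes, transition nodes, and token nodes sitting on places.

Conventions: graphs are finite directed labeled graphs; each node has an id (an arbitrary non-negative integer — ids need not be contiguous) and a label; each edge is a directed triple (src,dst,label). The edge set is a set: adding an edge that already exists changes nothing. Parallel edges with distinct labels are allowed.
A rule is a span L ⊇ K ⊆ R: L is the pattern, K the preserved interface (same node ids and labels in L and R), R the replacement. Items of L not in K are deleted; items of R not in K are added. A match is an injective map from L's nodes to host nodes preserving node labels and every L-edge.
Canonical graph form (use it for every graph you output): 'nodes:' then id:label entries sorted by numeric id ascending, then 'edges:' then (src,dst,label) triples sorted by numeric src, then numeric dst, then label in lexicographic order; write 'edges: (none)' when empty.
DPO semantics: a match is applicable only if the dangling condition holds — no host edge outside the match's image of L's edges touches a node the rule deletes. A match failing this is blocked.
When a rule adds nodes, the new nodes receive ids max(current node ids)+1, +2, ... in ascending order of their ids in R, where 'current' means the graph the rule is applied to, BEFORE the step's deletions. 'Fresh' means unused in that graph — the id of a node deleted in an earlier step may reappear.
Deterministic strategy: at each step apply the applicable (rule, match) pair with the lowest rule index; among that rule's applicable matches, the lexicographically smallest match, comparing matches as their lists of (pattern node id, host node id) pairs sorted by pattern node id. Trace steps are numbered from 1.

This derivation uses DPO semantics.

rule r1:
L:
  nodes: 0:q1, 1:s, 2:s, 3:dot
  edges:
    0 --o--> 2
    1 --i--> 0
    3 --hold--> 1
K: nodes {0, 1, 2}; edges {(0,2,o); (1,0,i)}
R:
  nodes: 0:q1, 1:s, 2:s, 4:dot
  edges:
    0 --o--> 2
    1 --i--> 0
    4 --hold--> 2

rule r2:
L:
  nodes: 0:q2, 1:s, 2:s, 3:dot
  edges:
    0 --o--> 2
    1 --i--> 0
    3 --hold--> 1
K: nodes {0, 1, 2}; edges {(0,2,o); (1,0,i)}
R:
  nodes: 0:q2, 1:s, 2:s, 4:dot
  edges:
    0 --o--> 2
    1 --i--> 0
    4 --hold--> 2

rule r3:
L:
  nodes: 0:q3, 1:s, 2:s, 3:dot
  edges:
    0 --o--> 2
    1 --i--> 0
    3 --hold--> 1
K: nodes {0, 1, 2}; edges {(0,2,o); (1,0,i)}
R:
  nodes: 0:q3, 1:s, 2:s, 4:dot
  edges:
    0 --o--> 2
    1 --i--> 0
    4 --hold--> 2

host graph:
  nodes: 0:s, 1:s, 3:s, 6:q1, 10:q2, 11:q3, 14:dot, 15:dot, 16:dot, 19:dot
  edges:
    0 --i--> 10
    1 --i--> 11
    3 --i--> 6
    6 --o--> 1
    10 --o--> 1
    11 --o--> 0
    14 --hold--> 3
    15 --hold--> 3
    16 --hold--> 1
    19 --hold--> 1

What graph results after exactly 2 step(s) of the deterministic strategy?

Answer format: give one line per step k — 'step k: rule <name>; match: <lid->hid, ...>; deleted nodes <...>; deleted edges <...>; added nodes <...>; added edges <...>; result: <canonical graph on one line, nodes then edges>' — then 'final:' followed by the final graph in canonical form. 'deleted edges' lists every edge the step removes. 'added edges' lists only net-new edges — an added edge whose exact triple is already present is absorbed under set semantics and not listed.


step 1: rule r1; match: 0->6, 1->3, 2->1, 3->14; deleted nodes 14; deleted edges (14,3,hold); added nodes 20; added edges (20,1,hold); result: nodes: 0:s, 1:s, 3:s, 6:q1, 10:q2, 11:q3, 15:dot, 16:dot, 19:dot, 20:dot edges: (0,10,i); (1,11,i); (3,6,i); (6,1,o); (10,1,o); (11,0,o); (15,3,hold); (16,1,hold); (19,1,hold); (20,1,hold)
step 2: rule r1; match: 0->6, 1->3, 2->1, 3->15; deleted nodes 15; deleted edges (15,3,hold); added nodes 21; added edges (21,1,hold); result: nodes: 0:s, 1:s, 3:s, 6:q1, 10:q2, 11:q3, 16:dot, 19:dot, 20:dot, 21:dot edges: (0,10,i); (1,11,i); (3,6,i); (6,1,o); (10,1,o); (11,0,o); (16,1,hold); (19,1,hold); (20,1,hold); (21,1,hold)
final:
nodes: 0:s, 1:s, 3:s, 6:q1, 10:q2, 11:q3, 16:dot, 19:dot, 20:dot, 21:dot
edges: (0,10,i); (1,11,i); (3,6,i); (6,1,o); (10,1,o); (11,0,o); (16,1,hold); (19,1,hold); (20,1,hold); (21,1,hold)


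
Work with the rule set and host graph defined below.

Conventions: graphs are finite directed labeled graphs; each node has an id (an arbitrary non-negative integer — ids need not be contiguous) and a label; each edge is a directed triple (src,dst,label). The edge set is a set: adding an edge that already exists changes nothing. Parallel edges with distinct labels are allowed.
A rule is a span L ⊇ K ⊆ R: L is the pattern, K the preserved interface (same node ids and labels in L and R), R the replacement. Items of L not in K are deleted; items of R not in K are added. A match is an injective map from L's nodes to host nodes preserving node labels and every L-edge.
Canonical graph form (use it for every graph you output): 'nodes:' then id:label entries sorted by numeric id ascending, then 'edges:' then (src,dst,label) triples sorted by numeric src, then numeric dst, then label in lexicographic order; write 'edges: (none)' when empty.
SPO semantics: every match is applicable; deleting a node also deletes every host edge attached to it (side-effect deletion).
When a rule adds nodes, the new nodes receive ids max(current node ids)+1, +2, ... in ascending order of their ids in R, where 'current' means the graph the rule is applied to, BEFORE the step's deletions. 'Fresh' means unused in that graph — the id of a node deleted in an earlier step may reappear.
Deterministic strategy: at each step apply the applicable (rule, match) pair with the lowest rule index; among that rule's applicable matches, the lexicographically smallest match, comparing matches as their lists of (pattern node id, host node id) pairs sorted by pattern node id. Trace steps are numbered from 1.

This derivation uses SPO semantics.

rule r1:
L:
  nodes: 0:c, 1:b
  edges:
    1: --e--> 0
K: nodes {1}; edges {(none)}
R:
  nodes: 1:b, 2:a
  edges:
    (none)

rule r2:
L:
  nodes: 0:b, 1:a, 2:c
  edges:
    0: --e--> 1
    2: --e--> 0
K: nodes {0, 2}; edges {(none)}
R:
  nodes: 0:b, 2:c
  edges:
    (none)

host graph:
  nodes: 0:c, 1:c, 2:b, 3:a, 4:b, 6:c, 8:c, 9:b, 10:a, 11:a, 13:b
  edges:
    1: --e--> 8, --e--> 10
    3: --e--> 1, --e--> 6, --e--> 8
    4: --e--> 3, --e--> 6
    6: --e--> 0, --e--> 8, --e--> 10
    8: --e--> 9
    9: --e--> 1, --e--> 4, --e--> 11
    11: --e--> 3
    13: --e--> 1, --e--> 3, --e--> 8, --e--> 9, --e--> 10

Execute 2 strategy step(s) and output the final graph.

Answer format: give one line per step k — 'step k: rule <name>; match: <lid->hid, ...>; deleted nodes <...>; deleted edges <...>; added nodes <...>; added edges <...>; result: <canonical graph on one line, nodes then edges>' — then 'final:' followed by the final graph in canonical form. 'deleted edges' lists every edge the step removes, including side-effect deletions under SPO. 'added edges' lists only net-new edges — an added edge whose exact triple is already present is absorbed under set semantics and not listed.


step 1: rule r1; match: 0->1, 1->9; deleted nodes 1; deleted edges (1,8,e); (1,10,e); (3,1,e); (9,1,e); (13,1,e); added nodes 14; added edges (none); result: nodes: 0:c, 2:b, 3:a, 4:b, 6:c, 8:c, 9:b, 10:a, 11:a, 13:b, 14:a edges: (3,6,e); (3,8,e); (4,3,e); (4,6,e); (6,0,e); (6,8,e); (6,10,e); (8,9,e); (9,4,e); (9,11,e); (11,3,e); (13,3,e); (13,8,e); (13,9,e); (13,10,e)
step 2: rule r1; match: 0->6, 1->4; deleted nodes 6; deleted edges (3,6,e); (4,6,e); (6,0,e); (6,8,e); (6,10,e); added nodes 15; added edges (none); result: nodes: 0:c, 2:b, 3:a, 4:b, 8:c, 9:b, 10:a, 11:a, 13:b, 14:a, 15:a edges: (3,8,e); (4,3,e); (8,9,e); (9,4,e); (9,11,e); (11,3,e); (13,3,e); (13,8,e); (13,9,e); (13,10,e)
final:
nodes: 0:c, 2:b, 3:a, 4:b, 8:c, 9:b, 10:a, 11:a, 13:b, 14:a, 15:a
edges: (3,8,e); (4,3,e); (8,9,e); (9,4,e); (9,11,e); (11,3,e); (13,3,e); (13,8,e); (13,9,e); (13,10,e)


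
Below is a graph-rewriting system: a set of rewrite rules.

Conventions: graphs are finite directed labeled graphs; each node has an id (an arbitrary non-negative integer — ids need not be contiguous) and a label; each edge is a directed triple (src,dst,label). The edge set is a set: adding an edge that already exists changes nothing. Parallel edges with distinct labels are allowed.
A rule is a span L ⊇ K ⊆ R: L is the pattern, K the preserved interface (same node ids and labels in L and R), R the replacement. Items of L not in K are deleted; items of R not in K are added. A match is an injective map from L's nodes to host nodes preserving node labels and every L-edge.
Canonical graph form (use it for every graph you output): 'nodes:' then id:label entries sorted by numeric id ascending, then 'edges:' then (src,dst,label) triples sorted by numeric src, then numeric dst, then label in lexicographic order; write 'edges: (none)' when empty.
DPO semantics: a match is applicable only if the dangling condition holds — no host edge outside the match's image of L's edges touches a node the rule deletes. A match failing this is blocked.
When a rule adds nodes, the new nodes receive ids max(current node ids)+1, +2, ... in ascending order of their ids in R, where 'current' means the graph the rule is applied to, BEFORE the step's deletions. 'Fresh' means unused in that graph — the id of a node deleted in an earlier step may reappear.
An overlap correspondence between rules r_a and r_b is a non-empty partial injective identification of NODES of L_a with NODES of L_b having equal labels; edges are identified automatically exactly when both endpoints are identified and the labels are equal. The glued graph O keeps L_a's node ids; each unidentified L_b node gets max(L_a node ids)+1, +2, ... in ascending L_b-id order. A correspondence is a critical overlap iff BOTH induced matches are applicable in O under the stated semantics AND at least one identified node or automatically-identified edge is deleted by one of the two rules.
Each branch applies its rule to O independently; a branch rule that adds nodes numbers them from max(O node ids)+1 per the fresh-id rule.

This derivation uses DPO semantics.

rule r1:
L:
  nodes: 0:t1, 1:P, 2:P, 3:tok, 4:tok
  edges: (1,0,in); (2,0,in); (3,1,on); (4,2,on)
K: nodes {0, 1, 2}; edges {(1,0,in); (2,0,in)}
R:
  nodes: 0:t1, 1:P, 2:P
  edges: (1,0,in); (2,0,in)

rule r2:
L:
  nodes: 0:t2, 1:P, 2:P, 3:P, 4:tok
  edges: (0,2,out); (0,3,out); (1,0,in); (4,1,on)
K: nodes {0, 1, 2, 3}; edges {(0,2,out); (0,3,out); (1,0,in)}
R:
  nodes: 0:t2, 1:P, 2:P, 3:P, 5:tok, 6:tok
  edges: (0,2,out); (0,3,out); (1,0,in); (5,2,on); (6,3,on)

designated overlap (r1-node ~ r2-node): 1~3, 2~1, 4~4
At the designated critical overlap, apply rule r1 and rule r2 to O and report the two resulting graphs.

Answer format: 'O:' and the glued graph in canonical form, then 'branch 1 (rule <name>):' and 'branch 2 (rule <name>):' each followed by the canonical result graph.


O:
nodes: 0:t1, 1:P, 2:P, 3:tok, 4:tok, 5:t2, 6:P
edges: (1,0,in); (2,0,in); (2,5,in); (3,1,on); (4,2,on); (5,1,out); (5,6,out)
branch 1 (rule r1):
nodes: 0:t1, 1:P, 2:P, 5:t2, 6:P
edges: (1,0,in); (2,0,in); (2,5,in); (5,1,out); (5,6,out)
branch 2 (rule r2):
nodes: 0:t1, 1:P, 2:P, 3:tok, 5:t2, 6:P, 7:tok, 8:tok
edges: (1,0,in); (2,0,in); (2,5,in); (3,1,on); (5,1,out); (5,6,out); (7,6,on); (8,1,on)


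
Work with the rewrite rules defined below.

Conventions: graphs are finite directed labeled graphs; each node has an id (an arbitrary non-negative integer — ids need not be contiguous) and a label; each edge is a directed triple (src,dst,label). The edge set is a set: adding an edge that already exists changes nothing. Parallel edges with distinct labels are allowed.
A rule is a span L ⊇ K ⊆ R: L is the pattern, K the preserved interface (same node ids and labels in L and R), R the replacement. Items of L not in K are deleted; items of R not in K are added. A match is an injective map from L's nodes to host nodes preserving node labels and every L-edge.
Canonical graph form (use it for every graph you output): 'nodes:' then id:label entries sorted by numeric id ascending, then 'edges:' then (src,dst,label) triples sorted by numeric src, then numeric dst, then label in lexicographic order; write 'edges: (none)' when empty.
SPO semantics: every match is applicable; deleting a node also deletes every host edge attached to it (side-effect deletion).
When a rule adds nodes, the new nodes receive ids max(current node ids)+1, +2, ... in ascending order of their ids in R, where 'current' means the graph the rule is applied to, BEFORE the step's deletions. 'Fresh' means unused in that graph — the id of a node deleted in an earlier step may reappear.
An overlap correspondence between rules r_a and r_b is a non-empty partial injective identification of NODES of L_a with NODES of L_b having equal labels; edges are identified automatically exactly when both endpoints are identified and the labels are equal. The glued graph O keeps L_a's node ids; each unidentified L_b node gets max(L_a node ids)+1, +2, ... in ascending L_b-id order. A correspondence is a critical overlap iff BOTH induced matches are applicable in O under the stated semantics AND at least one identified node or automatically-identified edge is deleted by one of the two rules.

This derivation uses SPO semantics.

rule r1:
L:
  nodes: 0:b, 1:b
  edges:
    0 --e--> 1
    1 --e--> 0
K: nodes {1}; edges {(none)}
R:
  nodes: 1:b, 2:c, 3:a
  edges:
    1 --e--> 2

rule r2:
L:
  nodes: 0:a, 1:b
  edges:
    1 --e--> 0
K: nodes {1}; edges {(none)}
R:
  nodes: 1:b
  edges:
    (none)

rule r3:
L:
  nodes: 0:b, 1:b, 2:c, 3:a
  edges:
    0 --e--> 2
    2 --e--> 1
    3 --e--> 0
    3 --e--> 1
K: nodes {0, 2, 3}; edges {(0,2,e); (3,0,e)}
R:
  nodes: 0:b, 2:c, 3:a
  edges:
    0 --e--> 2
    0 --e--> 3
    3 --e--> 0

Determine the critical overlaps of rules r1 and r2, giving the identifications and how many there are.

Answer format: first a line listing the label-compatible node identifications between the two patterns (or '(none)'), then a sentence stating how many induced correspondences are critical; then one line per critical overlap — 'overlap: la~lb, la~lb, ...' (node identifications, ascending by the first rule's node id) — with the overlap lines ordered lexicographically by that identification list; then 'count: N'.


label-compatible node identifications between L(r1) and L(r2): 0~1, 1~1
1 of the induced correspondences is a critical overlap of r1 and r2.
overlap: 0~1
count: 1
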